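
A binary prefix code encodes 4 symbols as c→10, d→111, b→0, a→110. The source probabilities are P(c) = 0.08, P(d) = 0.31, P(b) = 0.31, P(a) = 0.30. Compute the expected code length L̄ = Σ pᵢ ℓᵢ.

2.3 bits/symbol

L̄ = Σ pᵢ·ℓᵢ = 0.08·2 + 0.31·3 + 0.31·1 + 0.30·3 = 2.3 bits/symbol.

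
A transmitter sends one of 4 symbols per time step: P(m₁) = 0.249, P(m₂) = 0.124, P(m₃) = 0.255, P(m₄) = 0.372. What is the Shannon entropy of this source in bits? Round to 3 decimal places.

1.906 bits

H = −Σ pᵢ log₂ pᵢ.
−0.249·log₂(0.249) = 0.4994
−0.124·log₂(0.124) = 0.3734
−0.255·log₂(0.255) = 0.5027
−0.372·log₂(0.372) = 0.5307
Sum ≈ 1.9063 → 1.906 bits.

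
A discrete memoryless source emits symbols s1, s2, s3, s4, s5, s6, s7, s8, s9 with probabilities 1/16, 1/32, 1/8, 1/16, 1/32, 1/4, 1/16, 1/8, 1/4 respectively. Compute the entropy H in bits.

Each probability is a power of 1/2, so log₂(1/p) is an integer.
H = Σ p·log₂(1/p) = 1/16·4 + 1/32·5 + 1/8·3 + 1/16·4 + 1/32·5 + 1/4·2 + 1/16·4 + 1/8·3 + 1/4·2 = 2.8125 bits.

2.8125 bits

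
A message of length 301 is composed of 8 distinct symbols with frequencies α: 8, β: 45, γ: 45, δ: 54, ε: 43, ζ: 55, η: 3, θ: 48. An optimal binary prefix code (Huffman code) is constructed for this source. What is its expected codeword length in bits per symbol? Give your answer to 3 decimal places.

2.854 bits/symbol

Probabilities are the counts divided by 301.
Repeatedly combine the two least-probable nodes; the expected code length is the sum of the merged weights.
merge 3/301 + 8/301 → 11/301
merge 11/301 + 1/7 → 54/301
merge 45/301 + 45/301 → 90/301
merge 48/301 + 54/301 → 102/301
merge 54/301 + 55/301 → 109/301
merge 90/301 + 102/301 → 192/301
merge 109/301 + 192/301 → 1
L = 11/301 + 54/301 + 90/301 + 102/301 + 109/301 + 192/301 + 1 = 859/301 ≈ 2.854 bits/symbol.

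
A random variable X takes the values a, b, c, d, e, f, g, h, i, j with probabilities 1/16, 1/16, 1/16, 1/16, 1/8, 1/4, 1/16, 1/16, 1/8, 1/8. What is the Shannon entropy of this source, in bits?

Each probability is a power of 1/2, so log₂(1/p) is an integer.
H = Σ p·log₂(1/p) = 1/16·4 + 1/16·4 + 1/16·4 + 1/16·4 + 1/8·3 + 1/4·2 + 1/16·4 + 1/16·4 + 1/8·3 + 1/8·3 = 3.125 bits.

3.125 bits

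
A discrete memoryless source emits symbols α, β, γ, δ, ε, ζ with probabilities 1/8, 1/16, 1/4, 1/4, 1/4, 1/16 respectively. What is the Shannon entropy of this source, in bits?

2.375 bits

Each probability is a power of 1/2, so log₂(1/p) is an integer.
H = Σ p·log₂(1/p) = 1/8·3 + 1/16·4 + 1/4·2 + 1/4·2 + 1/4·2 + 1/16·4 = 2.375 bits.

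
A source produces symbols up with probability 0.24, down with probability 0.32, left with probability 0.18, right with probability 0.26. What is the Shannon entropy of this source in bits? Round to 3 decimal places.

1.971 bits

H = −Σ pᵢ log₂ pᵢ.
−0.24·log₂(0.24) = 0.4941
−0.32·log₂(0.32) = 0.5260
−0.18·log₂(0.18) = 0.4453
−0.26·log₂(0.26) = 0.5053
Sum ≈ 1.9708 → 1.971 bits.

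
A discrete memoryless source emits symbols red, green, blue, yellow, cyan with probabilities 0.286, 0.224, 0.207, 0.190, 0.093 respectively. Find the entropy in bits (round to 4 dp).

2.2442 bits

H = −Σ pᵢ log₂ pᵢ.
−0.286·log₂(0.286) = 0.5165
−0.224·log₂(0.224) = 0.4835
−0.207·log₂(0.207) = 0.4704
−0.190·log₂(0.190) = 0.4552
−0.093·log₂(0.093) = 0.3187
Sum ≈ 2.2442 → 2.2442 bits.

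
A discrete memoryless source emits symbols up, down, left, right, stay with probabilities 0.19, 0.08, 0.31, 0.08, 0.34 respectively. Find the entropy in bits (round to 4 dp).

2.0912 bits

H = −Σ pᵢ log₂ pᵢ.
−0.19·log₂(0.19) = 0.4552
−0.08·log₂(0.08) = 0.2915
−0.31·log₂(0.31) = 0.5238
−0.08·log₂(0.08) = 0.2915
−0.34·log₂(0.34) = 0.5292
Sum ≈ 2.0912 → 2.0912 bits.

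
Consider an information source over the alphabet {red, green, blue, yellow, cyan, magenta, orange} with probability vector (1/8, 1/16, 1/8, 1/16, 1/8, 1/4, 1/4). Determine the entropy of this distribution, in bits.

2.625 bits

Each probability is a power of 1/2, so log₂(1/p) is an integer.
H = Σ p·log₂(1/p) = 1/8·3 + 1/16·4 + 1/8·3 + 1/16·4 + 1/8·3 + 1/4·2 + 1/4·2 = 2.625 bits.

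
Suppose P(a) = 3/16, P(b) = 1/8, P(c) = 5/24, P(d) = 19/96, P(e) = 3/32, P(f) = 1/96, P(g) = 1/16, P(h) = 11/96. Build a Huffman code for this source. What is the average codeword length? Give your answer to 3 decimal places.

Repeatedly combine the two least-probable nodes; the expected code length is the sum of the merged weights.
merge 1/96 + 1/16 → 7/96
merge 7/96 + 3/32 → 1/6
merge 11/96 + 1/8 → 23/96
merge 1/6 + 3/16 → 17/48
merge 19/96 + 5/24 → 13/32
merge 23/96 + 17/48 → 19/32
merge 13/32 + 19/32 → 1
L = 7/96 + 1/6 + 23/96 + 17/48 + 13/32 + 19/32 + 1 = 17/6 ≈ 2.833 bits/symbol.

2.833 bits/symbol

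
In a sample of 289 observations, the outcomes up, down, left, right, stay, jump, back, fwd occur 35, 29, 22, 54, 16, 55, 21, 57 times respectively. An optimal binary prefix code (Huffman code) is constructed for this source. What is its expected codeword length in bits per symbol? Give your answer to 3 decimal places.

2.917 bits/symbol

Probabilities are the counts divided by 289.
Repeatedly combine the two least-probable nodes; the expected code length is the sum of the merged weights.
merge 16/289 + 21/289 → 37/289
merge 22/289 + 29/289 → 3/17
merge 35/289 + 37/289 → 72/289
merge 3/17 + 54/289 → 105/289
merge 55/289 + 57/289 → 112/289
merge 72/289 + 105/289 → 177/289
merge 112/289 + 177/289 → 1
L = 37/289 + 3/17 + 72/289 + 105/289 + 112/289 + 177/289 + 1 = 843/289 ≈ 2.917 bits/symbol.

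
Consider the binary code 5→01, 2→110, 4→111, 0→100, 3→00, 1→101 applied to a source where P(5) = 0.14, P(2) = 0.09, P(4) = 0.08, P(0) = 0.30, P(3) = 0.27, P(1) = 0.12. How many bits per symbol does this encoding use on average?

L̄ = Σ pᵢ·ℓᵢ = 0.14·2 + 0.09·3 + 0.08·3 + 0.30·3 + 0.27·2 + 0.12·3 = 2.59 bits/symbol.

2.59 bits/symbol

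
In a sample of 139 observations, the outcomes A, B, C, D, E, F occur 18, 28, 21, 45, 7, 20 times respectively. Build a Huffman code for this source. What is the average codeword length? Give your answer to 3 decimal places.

2.475 bits/symbol

Probabilities are the counts divided by 139.
Repeatedly combine the two least-probable nodes; the expected code length is the sum of the merged weights.
merge 7/139 + 18/139 → 25/139
merge 20/139 + 21/139 → 41/139
merge 25/139 + 28/139 → 53/139
merge 41/139 + 45/139 → 86/139
merge 53/139 + 86/139 → 1
L = 25/139 + 41/139 + 53/139 + 86/139 + 1 = 344/139 ≈ 2.475 bits/symbol.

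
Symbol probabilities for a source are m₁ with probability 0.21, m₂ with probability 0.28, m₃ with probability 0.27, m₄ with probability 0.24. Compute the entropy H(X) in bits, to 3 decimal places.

H = −Σ pᵢ log₂ pᵢ.
−0.21·log₂(0.21) = 0.4728
−0.28·log₂(0.28) = 0.5142
−0.27·log₂(0.27) = 0.5100
−0.24·log₂(0.24) = 0.4941
Sum ≈ 1.9912 → 1.991 bits.

1.991 bits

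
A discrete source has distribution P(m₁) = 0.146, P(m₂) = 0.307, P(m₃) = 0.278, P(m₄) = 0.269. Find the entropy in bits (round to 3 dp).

H = −Σ pᵢ log₂ pᵢ.
−0.146·log₂(0.146) = 0.4053
−0.307·log₂(0.307) = 0.5230
−0.278·log₂(0.278) = 0.5134
−0.269·log₂(0.269) = 0.5096
Sum ≈ 1.9513 → 1.951 bits.

1.951 bits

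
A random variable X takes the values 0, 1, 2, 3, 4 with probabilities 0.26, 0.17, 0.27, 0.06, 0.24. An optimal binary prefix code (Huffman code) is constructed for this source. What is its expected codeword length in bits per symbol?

Repeatedly combine the two least-probable nodes; the expected code length is the sum of the merged weights.
merge 3/50 + 17/100 → 23/100
merge 23/100 + 6/25 → 47/100
merge 13/50 + 27/100 → 53/100
merge 47/100 + 53/100 → 1
L = 23/100 + 47/100 + 53/100 + 1 = 223/100 = 2.23 bits/symbol.

2.23 bits/symbol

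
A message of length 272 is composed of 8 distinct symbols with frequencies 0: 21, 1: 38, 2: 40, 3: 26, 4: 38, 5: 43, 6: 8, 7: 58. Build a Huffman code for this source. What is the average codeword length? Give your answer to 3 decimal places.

Probabilities are the counts divided by 272.
Repeatedly combine the two least-probable nodes; the expected code length is the sum of the merged weights.
merge 1/34 + 21/272 → 29/272
merge 13/136 + 29/272 → 55/272
merge 19/136 + 19/136 → 19/68
merge 5/34 + 43/272 → 83/272
merge 55/272 + 29/136 → 113/272
merge 19/68 + 83/272 → 159/272
merge 113/272 + 159/272 → 1
L = 29/272 + 55/272 + 19/68 + 83/272 + 113/272 + 159/272 + 1 = 787/272 ≈ 2.893 bits/symbol.

2.893 bits/symbol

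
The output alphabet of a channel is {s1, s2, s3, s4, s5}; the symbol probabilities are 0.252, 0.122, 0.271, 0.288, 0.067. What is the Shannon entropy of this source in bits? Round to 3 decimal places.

H = −Σ pᵢ log₂ pᵢ.
−0.252·log₂(0.252) = 0.5011
−0.122·log₂(0.122) = 0.3703
−0.271·log₂(0.271) = 0.5105
−0.288·log₂(0.288) = 0.5172
−0.067·log₂(0.067) = 0.2613
Sum ≈ 2.1603 → 2.160 bits.

2.160 bits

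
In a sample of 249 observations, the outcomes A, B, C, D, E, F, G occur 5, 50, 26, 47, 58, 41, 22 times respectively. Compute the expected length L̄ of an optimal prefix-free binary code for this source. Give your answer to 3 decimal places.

Probabilities are the counts divided by 249.
Repeatedly combine the two least-probable nodes; the expected code length is the sum of the merged weights.
merge 5/249 + 22/249 → 9/83
merge 26/249 + 9/83 → 53/249
merge 41/249 + 47/249 → 88/249
merge 50/249 + 53/249 → 103/249
merge 58/249 + 88/249 → 146/249
merge 103/249 + 146/249 → 1
L = 9/83 + 53/249 + 88/249 + 103/249 + 146/249 + 1 = 222/83 ≈ 2.675 bits/symbol.

2.675 bits/symbol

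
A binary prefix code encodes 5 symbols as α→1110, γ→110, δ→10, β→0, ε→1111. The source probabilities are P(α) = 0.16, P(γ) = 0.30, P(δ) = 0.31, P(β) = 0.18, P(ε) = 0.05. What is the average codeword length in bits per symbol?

L̄ = Σ pᵢ·ℓᵢ = 0.16·4 + 0.30·3 + 0.31·2 + 0.18·1 + 0.05·4 = 2.54 bits/symbol.

2.54 bits/symbol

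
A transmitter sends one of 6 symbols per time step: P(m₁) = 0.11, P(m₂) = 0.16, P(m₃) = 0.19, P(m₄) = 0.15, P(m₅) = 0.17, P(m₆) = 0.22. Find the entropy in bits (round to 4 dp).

2.5542 bits

H = −Σ pᵢ log₂ pᵢ.
−0.11·log₂(0.11) = 0.3503
−0.16·log₂(0.16) = 0.4230
−0.19·log₂(0.19) = 0.4552
−0.15·log₂(0.15) = 0.4105
−0.17·log₂(0.17) = 0.4346
−0.22·log₂(0.22) = 0.4806
Sum ≈ 2.5542 → 2.5542 bits.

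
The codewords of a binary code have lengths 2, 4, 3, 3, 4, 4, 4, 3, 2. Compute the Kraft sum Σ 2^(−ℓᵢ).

With common denominator 2^4 = 16: Σ 2^(−ℓᵢ) = 4/16 + 1/16 + 2/16 + 2/16 + 1/16 + 1/16 + 1/16 + 2/16 + 4/16 = 18/16 = 1.125.

1.125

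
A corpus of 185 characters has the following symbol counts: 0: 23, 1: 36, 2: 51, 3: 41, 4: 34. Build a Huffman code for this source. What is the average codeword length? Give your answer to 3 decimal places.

2.308 bits/symbol

Probabilities are the counts divided by 185.
Repeatedly combine the two least-probable nodes; the expected code length is the sum of the merged weights.
merge 23/185 + 34/185 → 57/185
merge 36/185 + 41/185 → 77/185
merge 51/185 + 57/185 → 108/185
merge 77/185 + 108/185 → 1
L = 57/185 + 77/185 + 108/185 + 1 = 427/185 ≈ 2.308 bits/symbol.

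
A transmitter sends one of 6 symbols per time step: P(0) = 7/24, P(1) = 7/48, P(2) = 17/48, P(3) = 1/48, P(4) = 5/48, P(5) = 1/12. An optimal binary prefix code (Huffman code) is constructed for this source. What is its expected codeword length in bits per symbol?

Repeatedly combine the two least-probable nodes; the expected code length is the sum of the merged weights.
merge 1/48 + 1/12 → 5/48
merge 5/48 + 5/48 → 5/24
merge 7/48 + 5/24 → 17/48
merge 7/24 + 17/48 → 31/48
merge 17/48 + 31/48 → 1
L = 5/48 + 5/24 + 17/48 + 31/48 + 1 = 37/16 = 2.3125 bits/symbol.

2.3125 bits/symbol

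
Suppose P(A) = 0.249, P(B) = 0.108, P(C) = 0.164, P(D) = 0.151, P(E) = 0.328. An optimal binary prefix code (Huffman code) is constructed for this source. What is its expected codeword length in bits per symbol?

2.259 bits/symbol

Repeatedly combine the two least-probable nodes; the expected code length is the sum of the merged weights.
merge 27/250 + 151/1000 → 259/1000
merge 41/250 + 249/1000 → 413/1000
merge 259/1000 + 41/125 → 587/1000
merge 413/1000 + 587/1000 → 1
L = 259/1000 + 413/1000 + 587/1000 + 1 = 2259/1000 = 2.259 bits/symbol.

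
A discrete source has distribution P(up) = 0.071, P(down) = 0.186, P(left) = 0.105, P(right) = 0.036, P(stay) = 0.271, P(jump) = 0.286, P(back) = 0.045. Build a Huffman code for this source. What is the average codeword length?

2.49 bits/symbol

Repeatedly combine the two least-probable nodes; the expected code length is the sum of the merged weights.
merge 9/250 + 9/200 → 81/1000
merge 71/1000 + 81/1000 → 19/125
merge 21/200 + 19/125 → 257/1000
merge 93/500 + 257/1000 → 443/1000
merge 271/1000 + 143/500 → 557/1000
merge 443/1000 + 557/1000 → 1
L = 81/1000 + 19/125 + 257/1000 + 443/1000 + 557/1000 + 1 = 249/100 = 2.49 bits/symbol.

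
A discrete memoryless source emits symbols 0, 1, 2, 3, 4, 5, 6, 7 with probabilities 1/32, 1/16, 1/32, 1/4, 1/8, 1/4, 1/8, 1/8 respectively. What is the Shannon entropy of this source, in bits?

2.6875 bits

Each probability is a power of 1/2, so log₂(1/p) is an integer.
H = Σ p·log₂(1/p) = 1/32·5 + 1/16·4 + 1/32·5 + 1/4·2 + 1/8·3 + 1/4·2 + 1/8·3 + 1/8·3 = 2.6875 bits.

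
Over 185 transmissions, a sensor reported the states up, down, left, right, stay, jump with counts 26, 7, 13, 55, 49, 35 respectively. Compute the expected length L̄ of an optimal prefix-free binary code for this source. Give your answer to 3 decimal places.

Probabilities are the counts divided by 185.
Repeatedly combine the two least-probable nodes; the expected code length is the sum of the merged weights.
merge 7/185 + 13/185 → 4/37
merge 4/37 + 26/185 → 46/185
merge 7/37 + 46/185 → 81/185
merge 49/185 + 11/37 → 104/185
merge 81/185 + 104/185 → 1
L = 4/37 + 46/185 + 81/185 + 104/185 + 1 = 436/185 ≈ 2.357 bits/symbol.

2.357 bits/symbol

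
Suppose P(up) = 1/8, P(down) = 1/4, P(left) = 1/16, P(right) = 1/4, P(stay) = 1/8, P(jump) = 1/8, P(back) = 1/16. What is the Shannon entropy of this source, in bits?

2.625 bits

Each probability is a power of 1/2, so log₂(1/p) is an integer.
H = Σ p·log₂(1/p) = 1/8·3 + 1/4·2 + 1/16·4 + 1/4·2 + 1/8·3 + 1/8·3 + 1/16·4 = 2.625 bits.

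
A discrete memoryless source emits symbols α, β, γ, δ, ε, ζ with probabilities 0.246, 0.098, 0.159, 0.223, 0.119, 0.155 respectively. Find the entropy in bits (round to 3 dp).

2.513 bits

H = −Σ pᵢ log₂ pᵢ.
−0.246·log₂(0.246) = 0.4977
−0.098·log₂(0.098) = 0.3284
−0.159·log₂(0.159) = 0.4218
−0.223·log₂(0.223) = 0.4828
−0.119·log₂(0.119) = 0.3654
−0.155·log₂(0.155) = 0.4169
Sum ≈ 2.5131 → 2.513 bits.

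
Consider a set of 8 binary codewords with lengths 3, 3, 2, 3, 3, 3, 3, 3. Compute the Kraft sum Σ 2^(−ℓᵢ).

1.125

With common denominator 2^3 = 8: Σ 2^(−ℓᵢ) = 1/8 + 1/8 + 2/8 + 1/8 + 1/8 + 1/8 + 1/8 + 1/8 = 9/8 = 1.125.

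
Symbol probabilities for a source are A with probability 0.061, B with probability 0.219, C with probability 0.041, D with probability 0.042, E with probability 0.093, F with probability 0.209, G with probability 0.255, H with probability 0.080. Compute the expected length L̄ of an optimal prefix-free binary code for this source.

Repeatedly combine the two least-probable nodes; the expected code length is the sum of the merged weights.
merge 41/1000 + 21/500 → 83/1000
merge 61/1000 + 2/25 → 141/1000
merge 83/1000 + 93/1000 → 22/125
merge 141/1000 + 22/125 → 317/1000
merge 209/1000 + 219/1000 → 107/250
merge 51/200 + 317/1000 → 143/250
merge 107/250 + 143/250 → 1
L = 83/1000 + 141/1000 + 22/125 + 317/1000 + 107/250 + 143/250 + 1 = 2717/1000 = 2.717 bits/symbol.

2.717 bits/symbol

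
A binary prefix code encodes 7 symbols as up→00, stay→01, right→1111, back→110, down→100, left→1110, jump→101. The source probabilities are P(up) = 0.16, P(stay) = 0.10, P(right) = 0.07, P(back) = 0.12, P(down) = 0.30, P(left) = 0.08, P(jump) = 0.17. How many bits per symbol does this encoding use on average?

L̄ = Σ pᵢ·ℓᵢ = 0.16·2 + 0.10·2 + 0.07·4 + 0.12·3 + 0.30·3 + 0.08·4 + 0.17·3 = 2.89 bits/symbol.

2.89 bits/symbol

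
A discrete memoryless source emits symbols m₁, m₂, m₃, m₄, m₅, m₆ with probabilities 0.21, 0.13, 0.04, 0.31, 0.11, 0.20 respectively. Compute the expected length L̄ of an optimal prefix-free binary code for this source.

Repeatedly combine the two least-probable nodes; the expected code length is the sum of the merged weights.
merge 1/25 + 11/100 → 3/20
merge 13/100 + 3/20 → 7/25
merge 1/5 + 21/100 → 41/100
merge 7/25 + 31/100 → 59/100
merge 41/100 + 59/100 → 1
L = 3/20 + 7/25 + 41/100 + 59/100 + 1 = 243/100 = 2.43 bits/symbol.

2.43 bits/symbol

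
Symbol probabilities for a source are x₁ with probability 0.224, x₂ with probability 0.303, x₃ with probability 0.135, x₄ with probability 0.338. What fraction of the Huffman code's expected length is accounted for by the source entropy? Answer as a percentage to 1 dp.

Entropy H = −Σ p log₂ p ≈ 1.9244 bits.
Huffman merges: 27/200+28/125→359/1000; 303/1000+169/500→641/1000; 359/1000+641/1000→1. L = 2 ≈ 2.0000.
Efficiency = H/L = 1.9244/2.0000 = 96.2%.

96.2%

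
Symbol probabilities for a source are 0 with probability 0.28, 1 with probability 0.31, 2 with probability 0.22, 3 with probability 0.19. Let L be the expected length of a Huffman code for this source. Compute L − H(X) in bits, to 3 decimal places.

Entropy H = −Σ p log₂ p ≈ 1.9738 bits.
Huffman merges: 19/100+11/50→41/100; 7/25+31/100→59/100; 41/100+59/100→1. L = 2 ≈ 2.0000.
L − H = 2.0000 − 1.9738 = 0.026 bits.

0.026 bits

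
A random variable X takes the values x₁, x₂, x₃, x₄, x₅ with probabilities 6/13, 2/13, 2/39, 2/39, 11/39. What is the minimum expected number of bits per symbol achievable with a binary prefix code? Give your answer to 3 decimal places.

1.897 bits/symbol

Repeatedly combine the two least-probable nodes; the expected code length is the sum of the merged weights.
merge 2/39 + 2/39 → 4/39
merge 4/39 + 2/13 → 10/39
merge 10/39 + 11/39 → 7/13
merge 6/13 + 7/13 → 1
L = 4/39 + 10/39 + 7/13 + 1 = 74/39 ≈ 1.897 bits/symbol.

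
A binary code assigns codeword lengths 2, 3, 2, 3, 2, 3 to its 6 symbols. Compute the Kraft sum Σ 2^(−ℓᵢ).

1.125

With common denominator 2^3 = 8: Σ 2^(−ℓᵢ) = 2/8 + 1/8 + 2/8 + 1/8 + 2/8 + 1/8 = 9/8 = 1.125.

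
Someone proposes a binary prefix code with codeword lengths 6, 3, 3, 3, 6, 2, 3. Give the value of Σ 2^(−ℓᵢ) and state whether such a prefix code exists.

0.78125; yes

With common denominator 2^6 = 64: Σ 2^(−ℓᵢ) = 1/64 + 8/64 + 8/64 + 8/64 + 1/64 + 16/64 + 8/64 = 50/64 = 0.78125.
Kraft's inequality requires Σ ≤ 1; here Σ = 0.78125 ≤ 1, so such a prefix code exists.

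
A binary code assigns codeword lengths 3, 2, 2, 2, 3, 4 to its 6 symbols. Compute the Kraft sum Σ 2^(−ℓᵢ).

With common denominator 2^4 = 16: Σ 2^(−ℓᵢ) = 2/16 + 4/16 + 4/16 + 4/16 + 2/16 + 1/16 = 17/16 = 1.0625.

1.0625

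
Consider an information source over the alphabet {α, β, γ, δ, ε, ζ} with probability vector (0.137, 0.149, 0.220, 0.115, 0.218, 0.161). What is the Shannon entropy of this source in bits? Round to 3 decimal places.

H = −Σ pᵢ log₂ pᵢ.
−0.137·log₂(0.137) = 0.3929
−0.149·log₂(0.149) = 0.4092
−0.220·log₂(0.220) = 0.4806
−0.115·log₂(0.115) = 0.3588
−0.218·log₂(0.218) = 0.4791
−0.161·log₂(0.161) = 0.4242
Sum ≈ 2.5448 → 2.545 bits.

2.545 bits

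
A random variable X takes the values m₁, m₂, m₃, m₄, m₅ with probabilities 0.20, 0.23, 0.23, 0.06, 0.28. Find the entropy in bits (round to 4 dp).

H = −Σ pᵢ log₂ pᵢ.
−0.20·log₂(0.20) = 0.4644
−0.23·log₂(0.23) = 0.4877
−0.23·log₂(0.23) = 0.4877
−0.06·log₂(0.06) = 0.2435
−0.28·log₂(0.28) = 0.5142
Sum ≈ 2.1975 → 2.1975 bits.

2.1975 bits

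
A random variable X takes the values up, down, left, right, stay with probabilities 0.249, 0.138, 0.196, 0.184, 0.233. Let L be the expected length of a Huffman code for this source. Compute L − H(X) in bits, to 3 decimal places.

Entropy H = −Σ p log₂ p ≈ 2.2936 bits.
Huffman merges: 69/500+23/125→161/500; 49/250+233/1000→429/1000; 249/1000+161/500→571/1000; 429/1000+571/1000→1. L = 1161/500 ≈ 2.3220.
L − H = 2.3220 − 2.2936 = 0.028 bits.

0.028 bits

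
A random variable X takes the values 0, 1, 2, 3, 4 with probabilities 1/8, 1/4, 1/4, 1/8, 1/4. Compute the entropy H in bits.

2.25 bits

Each probability is a power of 1/2, so log₂(1/p) is an integer.
H = Σ p·log₂(1/p) = 1/8·3 + 1/4·2 + 1/4·2 + 1/8·3 + 1/4·2 = 2.25 bits.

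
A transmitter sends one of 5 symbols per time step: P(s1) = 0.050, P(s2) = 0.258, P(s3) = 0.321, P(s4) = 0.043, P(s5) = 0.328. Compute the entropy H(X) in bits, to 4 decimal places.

1.9693 bits

H = −Σ pᵢ log₂ pᵢ.
−0.050·log₂(0.050) = 0.2161
−0.258·log₂(0.258) = 0.5043
−0.321·log₂(0.321) = 0.5262
−0.043·log₂(0.043) = 0.1952
−0.328·log₂(0.328) = 0.5275
Sum ≈ 1.9693 → 1.9693 bits.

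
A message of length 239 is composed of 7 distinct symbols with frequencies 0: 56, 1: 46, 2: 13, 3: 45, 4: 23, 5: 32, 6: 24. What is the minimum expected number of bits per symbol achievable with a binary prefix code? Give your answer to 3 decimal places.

Probabilities are the counts divided by 239.
Repeatedly combine the two least-probable nodes; the expected code length is the sum of the merged weights.
merge 13/239 + 23/239 → 36/239
merge 24/239 + 32/239 → 56/239
merge 36/239 + 45/239 → 81/239
merge 46/239 + 56/239 → 102/239
merge 56/239 + 81/239 → 137/239
merge 102/239 + 137/239 → 1
L = 36/239 + 56/239 + 81/239 + 102/239 + 137/239 + 1 = 651/239 ≈ 2.724 bits/symbol.

2.724 bits/symbol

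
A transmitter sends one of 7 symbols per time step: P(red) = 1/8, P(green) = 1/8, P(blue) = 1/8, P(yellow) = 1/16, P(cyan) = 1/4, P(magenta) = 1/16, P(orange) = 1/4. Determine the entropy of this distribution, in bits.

Each probability is a power of 1/2, so log₂(1/p) is an integer.
H = Σ p·log₂(1/p) = 1/8·3 + 1/8·3 + 1/8·3 + 1/16·4 + 1/4·2 + 1/16·4 + 1/4·2 = 2.625 bits.

2.625 bits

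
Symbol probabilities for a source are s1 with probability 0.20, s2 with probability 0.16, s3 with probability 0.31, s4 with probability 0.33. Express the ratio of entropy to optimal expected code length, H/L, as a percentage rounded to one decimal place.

97.0%

Entropy H = −Σ p log₂ p ≈ 1.9390 bits.
Huffman merges: 4/25+1/5→9/25; 31/100+33/100→16/25; 9/25+16/25→1. L = 2 ≈ 2.0000.
Efficiency = H/L = 1.9390/2.0000 = 97.0%.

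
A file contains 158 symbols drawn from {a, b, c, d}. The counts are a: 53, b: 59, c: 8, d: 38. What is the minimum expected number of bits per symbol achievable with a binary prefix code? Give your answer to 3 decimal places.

1.918 bits/symbol

Probabilities are the counts divided by 158.
Repeatedly combine the two least-probable nodes; the expected code length is the sum of the merged weights.
merge 4/79 + 19/79 → 23/79
merge 23/79 + 53/158 → 99/158
merge 59/158 + 99/158 → 1
L = 23/79 + 99/158 + 1 = 303/158 ≈ 1.918 bits/symbol.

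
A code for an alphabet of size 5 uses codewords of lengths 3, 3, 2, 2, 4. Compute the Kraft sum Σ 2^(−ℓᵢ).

With common denominator 2^4 = 16: Σ 2^(−ℓᵢ) = 2/16 + 2/16 + 4/16 + 4/16 + 1/16 = 13/16 = 0.8125.

0.8125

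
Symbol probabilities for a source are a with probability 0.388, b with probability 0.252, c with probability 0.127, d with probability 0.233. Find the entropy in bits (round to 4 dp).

1.8988 bits

H = −Σ pᵢ log₂ pᵢ.
−0.388·log₂(0.388) = 0.5300
−0.252·log₂(0.252) = 0.5011
−0.127·log₂(0.127) = 0.3781
−0.233·log₂(0.233) = 0.4897
Sum ≈ 1.8988 → 1.8988 bits.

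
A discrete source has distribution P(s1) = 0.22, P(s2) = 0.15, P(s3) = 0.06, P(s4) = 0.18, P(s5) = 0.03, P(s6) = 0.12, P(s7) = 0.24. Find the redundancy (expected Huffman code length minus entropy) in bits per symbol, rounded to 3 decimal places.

0.037 bits

Entropy H = −Σ p log₂ p ≈ 2.5929 bits.
Huffman merges: 3/100+3/50→9/100; 9/100+3/25→21/100; 3/20+9/50→33/100; 21/100+11/50→43/100; 6/25+33/100→57/100; 43/100+57/100→1. L = 263/100 ≈ 2.6300.
L − H = 2.6300 − 2.5929 = 0.037 bits.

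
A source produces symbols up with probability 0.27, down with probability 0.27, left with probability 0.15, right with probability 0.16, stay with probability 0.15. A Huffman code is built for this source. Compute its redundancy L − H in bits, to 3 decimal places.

Entropy H = −Σ p log₂ p ≈ 2.2641 bits.
Huffman merges: 3/20+3/20→3/10; 4/25+27/100→43/100; 27/100+3/10→57/100; 43/100+57/100→1. L = 23/10 ≈ 2.3000.
L − H = 2.3000 − 2.2641 = 0.036 bits.

0.036 bits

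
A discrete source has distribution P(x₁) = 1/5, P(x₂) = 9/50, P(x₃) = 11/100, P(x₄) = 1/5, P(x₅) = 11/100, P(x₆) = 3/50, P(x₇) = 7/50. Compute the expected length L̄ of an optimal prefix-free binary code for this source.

2.77 bits/symbol

Repeatedly combine the two least-probable nodes; the expected code length is the sum of the merged weights.
merge 3/50 + 11/100 → 17/100
merge 11/100 + 7/50 → 1/4
merge 17/100 + 9/50 → 7/20
merge 1/5 + 1/5 → 2/5
merge 1/4 + 7/20 → 3/5
merge 2/5 + 3/5 → 1
L = 17/100 + 1/4 + 7/20 + 2/5 + 3/5 + 1 = 277/100 = 2.77 bits/symbol.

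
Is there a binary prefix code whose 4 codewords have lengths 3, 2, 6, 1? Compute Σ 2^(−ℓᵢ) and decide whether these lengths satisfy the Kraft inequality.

With common denominator 2^6 = 64: Σ 2^(−ℓᵢ) = 8/64 + 16/64 + 1/64 + 32/64 = 57/64 = 0.890625.
Kraft's inequality requires Σ ≤ 1; here Σ = 0.890625 ≤ 1, so such a prefix code exists.

0.890625; yes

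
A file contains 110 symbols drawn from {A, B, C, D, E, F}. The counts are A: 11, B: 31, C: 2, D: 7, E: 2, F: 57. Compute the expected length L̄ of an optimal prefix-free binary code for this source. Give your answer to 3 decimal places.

1.818 bits/symbol

Probabilities are the counts divided by 110.
Repeatedly combine the two least-probable nodes; the expected code length is the sum of the merged weights.
merge 1/55 + 1/55 → 2/55
merge 2/55 + 7/110 → 1/10
merge 1/10 + 1/10 → 1/5
merge 1/5 + 31/110 → 53/110
merge 53/110 + 57/110 → 1
L = 2/55 + 1/10 + 1/5 + 53/110 + 1 = 20/11 ≈ 1.818 bits/symbol.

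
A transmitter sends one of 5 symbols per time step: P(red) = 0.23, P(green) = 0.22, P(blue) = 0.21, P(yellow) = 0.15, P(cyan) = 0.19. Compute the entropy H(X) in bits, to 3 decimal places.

H = −Σ pᵢ log₂ pᵢ.
−0.23·log₂(0.23) = 0.4877
−0.22·log₂(0.22) = 0.4806
−0.21·log₂(0.21) = 0.4728
−0.15·log₂(0.15) = 0.4105
−0.19·log₂(0.19) = 0.4552
Sum ≈ 2.3068 → 2.307 bits.

2.307 bits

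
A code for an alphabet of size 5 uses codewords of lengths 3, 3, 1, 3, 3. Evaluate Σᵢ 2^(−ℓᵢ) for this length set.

With common denominator 2^3 = 8: Σ 2^(−ℓᵢ) = 1/8 + 1/8 + 4/8 + 1/8 + 1/8 = 8/8 = 1.

1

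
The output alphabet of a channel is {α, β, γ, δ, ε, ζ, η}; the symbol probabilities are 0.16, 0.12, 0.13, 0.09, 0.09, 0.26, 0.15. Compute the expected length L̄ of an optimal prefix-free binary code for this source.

2.74 bits/symbol

Repeatedly combine the two least-probable nodes; the expected code length is the sum of the merged weights.
merge 9/100 + 9/100 → 9/50
merge 3/25 + 13/100 → 1/4
merge 3/20 + 4/25 → 31/100
merge 9/50 + 1/4 → 43/100
merge 13/50 + 31/100 → 57/100
merge 43/100 + 57/100 → 1
L = 9/50 + 1/4 + 31/100 + 43/100 + 57/100 + 1 = 137/50 = 2.74 bits/symbol.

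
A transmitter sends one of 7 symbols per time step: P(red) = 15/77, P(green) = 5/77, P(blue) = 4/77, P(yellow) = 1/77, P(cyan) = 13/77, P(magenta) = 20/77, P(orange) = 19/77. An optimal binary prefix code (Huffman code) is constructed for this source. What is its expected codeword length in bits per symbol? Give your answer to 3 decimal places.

Repeatedly combine the two least-probable nodes; the expected code length is the sum of the merged weights.
merge 1/77 + 4/77 → 5/77
merge 5/77 + 5/77 → 10/77
merge 10/77 + 13/77 → 23/77
merge 15/77 + 19/77 → 34/77
merge 20/77 + 23/77 → 43/77
merge 34/77 + 43/77 → 1
L = 5/77 + 10/77 + 23/77 + 34/77 + 43/77 + 1 = 192/77 ≈ 2.494 bits/symbol.

2.494 bits/symbol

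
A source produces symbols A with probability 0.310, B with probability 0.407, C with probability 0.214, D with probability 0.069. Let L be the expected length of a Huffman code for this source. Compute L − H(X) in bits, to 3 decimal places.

Entropy H = −Σ p log₂ p ≈ 1.7938 bits.
Huffman merges: 69/1000+107/500→283/1000; 283/1000+31/100→593/1000; 407/1000+593/1000→1. L = 469/250 ≈ 1.8760.
L − H = 1.8760 − 1.7938 = 0.082 bits.

0.082 bits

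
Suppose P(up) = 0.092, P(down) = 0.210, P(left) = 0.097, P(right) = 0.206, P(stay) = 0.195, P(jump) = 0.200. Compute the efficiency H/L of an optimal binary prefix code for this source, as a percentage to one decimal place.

Entropy H = −Σ p log₂ p ≈ 2.5098 bits.
Huffman merges: 23/250+97/1000→189/1000; 189/1000+39/200→48/125; 1/5+103/500→203/500; 21/100+48/125→297/500; 203/500+297/500→1. L = 2573/1000 ≈ 2.5730.
Efficiency = H/L = 2.5098/2.5730 = 97.5%.

97.5%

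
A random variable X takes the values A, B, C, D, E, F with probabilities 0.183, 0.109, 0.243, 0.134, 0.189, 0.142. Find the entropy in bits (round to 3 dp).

2.536 bits

H = −Σ pᵢ log₂ pᵢ.
−0.183·log₂(0.183) = 0.4484
−0.109·log₂(0.109) = 0.3485
−0.243·log₂(0.243) = 0.4960
−0.134·log₂(0.134) = 0.3886
−0.189·log₂(0.189) = 0.4543
−0.142·log₂(0.142) = 0.3999
Sum ≈ 2.5356 → 2.536 bits.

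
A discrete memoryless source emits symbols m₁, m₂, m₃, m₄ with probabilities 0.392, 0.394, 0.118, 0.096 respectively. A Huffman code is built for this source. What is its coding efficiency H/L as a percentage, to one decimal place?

Entropy H = −Σ p log₂ p ≈ 1.7474 bits.
Huffman merges: 12/125+59/500→107/500; 107/500+49/125→303/500; 197/500+303/500→1. L = 91/50 ≈ 1.8200.
Efficiency = H/L = 1.7474/1.8200 = 96.0%.

96.0%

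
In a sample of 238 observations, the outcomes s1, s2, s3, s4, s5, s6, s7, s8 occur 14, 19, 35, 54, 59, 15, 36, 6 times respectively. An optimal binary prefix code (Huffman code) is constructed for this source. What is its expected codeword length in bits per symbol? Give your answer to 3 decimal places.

Probabilities are the counts divided by 238.
Repeatedly combine the two least-probable nodes; the expected code length is the sum of the merged weights.
merge 3/119 + 1/17 → 10/119
merge 15/238 + 19/238 → 1/7
merge 10/119 + 1/7 → 27/119
merge 5/34 + 18/119 → 71/238
merge 27/119 + 27/119 → 54/119
merge 59/238 + 71/238 → 65/119
merge 54/119 + 65/119 → 1
L = 10/119 + 1/7 + 27/119 + 71/238 + 54/119 + 65/119 + 1 = 655/238 ≈ 2.752 bits/symbol.

2.752 bits/symbol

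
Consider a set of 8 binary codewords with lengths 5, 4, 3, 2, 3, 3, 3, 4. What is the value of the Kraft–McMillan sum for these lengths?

0.90625

With common denominator 2^5 = 32: Σ 2^(−ℓᵢ) = 1/32 + 2/32 + 4/32 + 8/32 + 4/32 + 4/32 + 4/32 + 2/32 = 29/32 = 0.90625.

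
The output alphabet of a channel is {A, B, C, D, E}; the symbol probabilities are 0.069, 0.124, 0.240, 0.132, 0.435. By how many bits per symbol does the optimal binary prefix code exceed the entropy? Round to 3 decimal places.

Entropy H = −Σ p log₂ p ≈ 2.0417 bits.
Huffman merges: 69/1000+31/250→193/1000; 33/250+193/1000→13/40; 6/25+13/40→113/200; 87/200+113/200→1. L = 2083/1000 ≈ 2.0830.
L − H = 2.0830 − 2.0417 = 0.041 bits.

0.041 bits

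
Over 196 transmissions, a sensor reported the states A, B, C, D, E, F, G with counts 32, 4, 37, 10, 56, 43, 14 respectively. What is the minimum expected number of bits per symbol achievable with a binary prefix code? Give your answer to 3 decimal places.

2.520 bits/symbol

Probabilities are the counts divided by 196.
Repeatedly combine the two least-probable nodes; the expected code length is the sum of the merged weights.
merge 1/49 + 5/98 → 1/14
merge 1/14 + 1/14 → 1/7
merge 1/7 + 8/49 → 15/49
merge 37/196 + 43/196 → 20/49
merge 2/7 + 15/49 → 29/49
merge 20/49 + 29/49 → 1
L = 1/14 + 1/7 + 15/49 + 20/49 + 29/49 + 1 = 247/98 ≈ 2.520 bits/symbol.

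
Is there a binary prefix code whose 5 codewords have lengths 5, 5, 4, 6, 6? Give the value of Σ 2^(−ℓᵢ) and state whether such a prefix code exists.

0.15625; yes

With common denominator 2^6 = 64: Σ 2^(−ℓᵢ) = 2/64 + 2/64 + 4/64 + 1/64 + 1/64 = 10/64 = 0.15625.
Kraft's inequality requires Σ ≤ 1; here Σ = 0.15625 ≤ 1, so such a prefix code exists.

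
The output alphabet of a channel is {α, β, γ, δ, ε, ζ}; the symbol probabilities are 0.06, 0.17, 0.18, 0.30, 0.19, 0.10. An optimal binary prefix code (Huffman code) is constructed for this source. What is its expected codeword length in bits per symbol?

Repeatedly combine the two least-probable nodes; the expected code length is the sum of the merged weights.
merge 3/50 + 1/10 → 4/25
merge 4/25 + 17/100 → 33/100
merge 9/50 + 19/100 → 37/100
merge 3/10 + 33/100 → 63/100
merge 37/100 + 63/100 → 1
L = 4/25 + 33/100 + 37/100 + 63/100 + 1 = 249/100 = 2.49 bits/symbol.

2.49 bits/symbol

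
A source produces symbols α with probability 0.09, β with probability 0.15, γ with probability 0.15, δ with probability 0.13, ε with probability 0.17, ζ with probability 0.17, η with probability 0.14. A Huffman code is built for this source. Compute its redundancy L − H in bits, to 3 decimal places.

Entropy H = −Σ p log₂ p ≈ 2.7827 bits.
Huffman merges: 9/100+13/100→11/50; 7/50+3/20→29/100; 3/20+17/100→8/25; 17/100+11/50→39/100; 29/100+8/25→61/100; 39/100+61/100→1. L = 283/100 ≈ 2.8300.
L − H = 2.8300 − 2.7827 = 0.047 bits.

0.047 bits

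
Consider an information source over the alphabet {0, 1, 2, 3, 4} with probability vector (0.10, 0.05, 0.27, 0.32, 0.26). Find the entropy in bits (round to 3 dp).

H = −Σ pᵢ log₂ pᵢ.
−0.10·log₂(0.10) = 0.3322
−0.05·log₂(0.05) = 0.2161
−0.27·log₂(0.27) = 0.5100
−0.32·log₂(0.32) = 0.5260
−0.26·log₂(0.26) = 0.5053
Sum ≈ 2.0896 → 2.090 bits.

2.090 bits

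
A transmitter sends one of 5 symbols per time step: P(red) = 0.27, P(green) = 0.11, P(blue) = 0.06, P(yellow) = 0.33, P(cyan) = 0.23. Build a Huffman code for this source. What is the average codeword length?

Repeatedly combine the two least-probable nodes; the expected code length is the sum of the merged weights.
merge 3/50 + 11/100 → 17/100
merge 17/100 + 23/100 → 2/5
merge 27/100 + 33/100 → 3/5
merge 2/5 + 3/5 → 1
L = 17/100 + 2/5 + 3/5 + 1 = 217/100 = 2.17 bits/symbol.

2.17 bits/symbol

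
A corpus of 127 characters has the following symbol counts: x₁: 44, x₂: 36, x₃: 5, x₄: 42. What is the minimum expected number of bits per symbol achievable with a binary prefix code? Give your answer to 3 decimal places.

Probabilities are the counts divided by 127.
Repeatedly combine the two least-probable nodes; the expected code length is the sum of the merged weights.
merge 5/127 + 36/127 → 41/127
merge 41/127 + 42/127 → 83/127
merge 44/127 + 83/127 → 1
L = 41/127 + 83/127 + 1 = 251/127 ≈ 1.976 bits/symbol.

1.976 bits/symbol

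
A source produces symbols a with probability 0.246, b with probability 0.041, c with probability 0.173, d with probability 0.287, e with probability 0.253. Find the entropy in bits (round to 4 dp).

2.1430 bits

H = −Σ pᵢ log₂ pᵢ.
−0.246·log₂(0.246) = 0.4977
−0.041·log₂(0.041) = 0.1889
−0.173·log₂(0.173) = 0.4379
−0.287·log₂(0.287) = 0.5169
−0.253·log₂(0.253) = 0.5016
Sum ≈ 2.1430 → 2.1430 bits.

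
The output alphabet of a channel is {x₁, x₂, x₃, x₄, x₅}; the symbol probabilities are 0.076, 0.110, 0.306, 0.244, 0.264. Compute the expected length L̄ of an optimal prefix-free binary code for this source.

2.186 bits/symbol

Repeatedly combine the two least-probable nodes; the expected code length is the sum of the merged weights.
merge 19/250 + 11/100 → 93/500
merge 93/500 + 61/250 → 43/100
merge 33/125 + 153/500 → 57/100
merge 43/100 + 57/100 → 1
L = 93/500 + 43/100 + 57/100 + 1 = 1093/500 = 2.186 bits/symbol.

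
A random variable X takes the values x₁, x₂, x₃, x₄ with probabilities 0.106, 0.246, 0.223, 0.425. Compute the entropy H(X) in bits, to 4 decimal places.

H = −Σ pᵢ log₂ pᵢ.
−0.106·log₂(0.106) = 0.3432
−0.246·log₂(0.246) = 0.4977
−0.223·log₂(0.223) = 0.4828
−0.425·log₂(0.425) = 0.5246
Sum ≈ 1.8484 → 1.8484 bits.

1.8484 bits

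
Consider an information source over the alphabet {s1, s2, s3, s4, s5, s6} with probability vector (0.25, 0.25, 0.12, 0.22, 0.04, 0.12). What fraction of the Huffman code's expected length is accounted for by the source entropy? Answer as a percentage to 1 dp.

Entropy H = −Σ p log₂ p ≈ 2.4005 bits.
Huffman merges: 1/25+3/25→4/25; 3/25+4/25→7/25; 11/50+1/4→47/100; 1/4+7/25→53/100; 47/100+53/100→1. L = 61/25 ≈ 2.4400.
Efficiency = H/L = 2.4005/2.4400 = 98.4%.

98.4%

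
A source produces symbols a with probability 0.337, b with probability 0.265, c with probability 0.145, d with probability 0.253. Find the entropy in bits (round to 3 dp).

1.942 bits

H = −Σ pᵢ log₂ pᵢ.
−0.337·log₂(0.337) = 0.5288
−0.265·log₂(0.265) = 0.5077
−0.145·log₂(0.145) = 0.4040
−0.253·log₂(0.253) = 0.5016
Sum ≈ 1.9421 → 1.942 bits.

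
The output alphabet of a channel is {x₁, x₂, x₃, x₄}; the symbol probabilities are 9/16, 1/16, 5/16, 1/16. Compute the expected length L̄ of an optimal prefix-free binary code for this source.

Repeatedly combine the two least-probable nodes; the expected code length is the sum of the merged weights.
merge 1/16 + 1/16 → 1/8
merge 1/8 + 5/16 → 7/16
merge 7/16 + 9/16 → 1
L = 1/8 + 7/16 + 1 = 25/16 = 1.5625 bits/symbol.

1.5625 bits/symbol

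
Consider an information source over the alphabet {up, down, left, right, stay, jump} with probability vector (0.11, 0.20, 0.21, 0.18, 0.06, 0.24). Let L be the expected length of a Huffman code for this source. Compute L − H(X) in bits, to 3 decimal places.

0.050 bits

Entropy H = −Σ p log₂ p ≈ 2.4705 bits.
Huffman merges: 3/50+11/100→17/100; 17/100+9/50→7/20; 1/5+21/100→41/100; 6/25+7/20→59/100; 41/100+59/100→1. L = 63/25 ≈ 2.5200.
L − H = 2.5200 − 2.4705 = 0.050 bits.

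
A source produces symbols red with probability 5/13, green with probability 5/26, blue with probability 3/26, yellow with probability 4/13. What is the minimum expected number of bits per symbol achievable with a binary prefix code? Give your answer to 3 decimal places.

1.923 bits/symbol

Repeatedly combine the two least-probable nodes; the expected code length is the sum of the merged weights.
merge 3/26 + 5/26 → 4/13
merge 4/13 + 4/13 → 8/13
merge 5/13 + 8/13 → 1
L = 4/13 + 8/13 + 1 = 25/13 ≈ 1.923 bits/symbol.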